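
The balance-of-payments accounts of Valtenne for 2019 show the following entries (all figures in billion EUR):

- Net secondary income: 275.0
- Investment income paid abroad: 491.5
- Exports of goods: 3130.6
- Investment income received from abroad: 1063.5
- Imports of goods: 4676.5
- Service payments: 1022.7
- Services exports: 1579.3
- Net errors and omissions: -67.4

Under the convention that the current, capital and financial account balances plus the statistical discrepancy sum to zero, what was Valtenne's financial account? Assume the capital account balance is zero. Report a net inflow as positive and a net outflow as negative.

209.7

Goods balance = 3130.6 - 4676.5 = -1545.9
Services balance = 1579.3 - 1022.7 = 556.6
Trade balance (goods + services) = -1545.9 + 556.6 = -989.3
Net primary income = 1063.5 - 491.5 = 572.0
Net secondary income = 275.0
Current account = -989.3 + 572.0 + 275.0 = -142.3
Financial account = -(-142.3 + (-67.4)) = 209.7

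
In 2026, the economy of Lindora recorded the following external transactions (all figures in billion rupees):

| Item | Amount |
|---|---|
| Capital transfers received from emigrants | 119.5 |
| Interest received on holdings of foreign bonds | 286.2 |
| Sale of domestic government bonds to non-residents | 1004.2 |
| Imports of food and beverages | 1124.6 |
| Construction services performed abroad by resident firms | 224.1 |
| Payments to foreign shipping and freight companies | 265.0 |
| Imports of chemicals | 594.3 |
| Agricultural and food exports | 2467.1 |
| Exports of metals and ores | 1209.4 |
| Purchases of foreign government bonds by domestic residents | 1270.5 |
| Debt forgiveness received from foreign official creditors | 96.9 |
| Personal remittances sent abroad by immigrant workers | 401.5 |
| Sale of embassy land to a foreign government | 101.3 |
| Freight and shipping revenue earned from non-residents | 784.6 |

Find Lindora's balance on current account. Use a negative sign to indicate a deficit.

2586.0

Goods: -1124.6 + 2467.1 + 1209.4 - 594.3 = 1957.6
Services: 784.6 - 265.0 + 224.1 = 743.7
Primary income: 286.2
Secondary income: -401.5
Current account = 1957.6 + 743.7 + 286.2 + (-401.5) = 2586.0
(Excluded from the current account — capital account: capital transfers received from emigrants 119.5, debt forgiveness received from foreign official creditors 96.9, sale of embassy land to a foreign government 101.3; financial account: sale of domestic government bonds to non-residents 1004.2, purchases of foreign government bonds by domestic residents 1270.5.)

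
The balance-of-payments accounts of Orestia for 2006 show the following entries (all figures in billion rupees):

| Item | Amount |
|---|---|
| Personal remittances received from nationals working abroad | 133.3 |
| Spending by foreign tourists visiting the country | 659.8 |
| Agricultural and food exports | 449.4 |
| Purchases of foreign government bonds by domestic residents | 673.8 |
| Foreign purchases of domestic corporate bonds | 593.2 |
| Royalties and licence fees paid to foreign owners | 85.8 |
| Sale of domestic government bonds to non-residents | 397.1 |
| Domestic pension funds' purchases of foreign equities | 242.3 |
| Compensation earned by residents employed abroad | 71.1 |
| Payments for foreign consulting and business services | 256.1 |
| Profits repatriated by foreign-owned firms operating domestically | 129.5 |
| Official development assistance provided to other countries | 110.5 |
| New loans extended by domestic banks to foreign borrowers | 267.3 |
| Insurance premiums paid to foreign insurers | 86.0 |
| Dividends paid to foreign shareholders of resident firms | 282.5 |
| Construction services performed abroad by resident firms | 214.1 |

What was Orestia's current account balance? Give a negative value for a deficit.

Goods: 449.4
Services: 214.1 + 659.8 - 86.0 - 256.1 - 85.8 = 446.0
Primary income: 71.1 - 129.5 - 282.5 = -340.9
Secondary income: 133.3 - 110.5 = 22.8
Current account = 449.4 + 446.0 + (-340.9) + 22.8 = 577.3
(Excluded from the current account — financial account: purchases of foreign government bonds by domestic residents 673.8, foreign purchases of domestic corporate bonds 593.2, sale of domestic government bonds to non-residents 397.1, domestic pension funds' purchases of foreign equities 242.3, new loans extended by domestic banks to foreign borrowers 267.3.)

577.3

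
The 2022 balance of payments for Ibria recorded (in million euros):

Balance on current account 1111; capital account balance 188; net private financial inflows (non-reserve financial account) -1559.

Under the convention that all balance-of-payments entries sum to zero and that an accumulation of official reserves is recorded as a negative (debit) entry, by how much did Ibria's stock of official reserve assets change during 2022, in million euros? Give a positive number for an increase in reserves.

Official reserve transactions balance = -(1111 + 188 + (-1559)) = 260
An accumulation of reserves is recorded as a debit (negative entry), so the change in the stock of reserves is the negative of that balance.
Change in official reserves = -(260) = -260

-260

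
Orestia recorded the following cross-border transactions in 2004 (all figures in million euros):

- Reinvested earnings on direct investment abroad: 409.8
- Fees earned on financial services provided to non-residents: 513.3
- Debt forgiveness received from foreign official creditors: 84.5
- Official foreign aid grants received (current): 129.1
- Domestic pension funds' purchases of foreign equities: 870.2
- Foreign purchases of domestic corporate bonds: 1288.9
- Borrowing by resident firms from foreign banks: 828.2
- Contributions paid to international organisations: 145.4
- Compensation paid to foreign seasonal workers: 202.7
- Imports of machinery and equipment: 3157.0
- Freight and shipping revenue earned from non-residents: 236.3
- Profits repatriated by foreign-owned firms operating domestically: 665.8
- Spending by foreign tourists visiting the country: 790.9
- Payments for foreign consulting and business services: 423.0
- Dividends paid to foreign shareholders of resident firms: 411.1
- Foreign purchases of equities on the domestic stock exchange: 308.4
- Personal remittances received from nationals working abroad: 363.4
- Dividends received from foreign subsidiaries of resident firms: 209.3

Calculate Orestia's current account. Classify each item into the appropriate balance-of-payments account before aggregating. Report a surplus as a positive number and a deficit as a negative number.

-2352.9

Goods: -3157.0
Services: -423.0 + 513.3 + 236.3 + 790.9 = 1117.5
Primary income: -202.7 - 411.1 + 209.3 + 409.8 - 665.8 = -660.5
Secondary income: 129.1 + 363.4 - 145.4 = 347.1
Current account = (-3157.0) + 1117.5 + (-660.5) + 347.1 = -2352.9
(Excluded from the current account — capital account: debt forgiveness received from foreign official creditors 84.5; financial account: domestic pension funds' purchases of foreign equities 870.2, foreign purchases of domestic corporate bonds 1288.9, borrowing by resident firms from foreign banks 828.2, foreign purchases of equities on the domestic stock exchange 308.4.)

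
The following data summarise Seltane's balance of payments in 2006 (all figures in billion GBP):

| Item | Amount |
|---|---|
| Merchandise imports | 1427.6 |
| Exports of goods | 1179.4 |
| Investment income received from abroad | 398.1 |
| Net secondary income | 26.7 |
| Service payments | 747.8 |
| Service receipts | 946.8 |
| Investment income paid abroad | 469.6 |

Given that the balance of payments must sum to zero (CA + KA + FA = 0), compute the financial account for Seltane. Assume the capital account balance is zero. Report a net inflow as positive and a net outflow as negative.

Goods balance = 1179.4 - 1427.6 = -248.2
Services balance = 946.8 - 747.8 = 199.0
Trade balance (goods + services) = -248.2 + 199.0 = -49.2
Net primary income = 398.1 - 469.6 = -71.5
Net secondary income = 26.7
Current account = -49.2 + (-71.5) + 26.7 = -94.0
Financial account = -(-94.0) = 94.0

94.0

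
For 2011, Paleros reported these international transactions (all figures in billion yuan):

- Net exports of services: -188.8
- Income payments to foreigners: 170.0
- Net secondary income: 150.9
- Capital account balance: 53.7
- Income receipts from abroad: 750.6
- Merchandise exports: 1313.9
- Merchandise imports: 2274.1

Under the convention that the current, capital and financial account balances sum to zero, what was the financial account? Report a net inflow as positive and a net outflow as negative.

Goods balance = 1313.9 - 2274.1 = -960.2
Services balance = -188.8
Trade balance (goods + services) = -960.2 + (-188.8) = -1149.0
Net primary income = 750.6 - 170.0 = 580.6
Net secondary income = 150.9
Current account = -1149.0 + 580.6 + 150.9 = -417.5
Financial account = -(-417.5 + 53.7) = 363.8

363.8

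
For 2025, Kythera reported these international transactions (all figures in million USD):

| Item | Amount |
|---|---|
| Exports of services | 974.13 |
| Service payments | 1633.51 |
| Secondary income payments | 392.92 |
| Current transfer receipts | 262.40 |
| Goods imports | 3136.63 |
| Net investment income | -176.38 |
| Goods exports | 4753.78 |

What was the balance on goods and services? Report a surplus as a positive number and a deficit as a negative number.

957.77

Goods balance = 4753.78 - 3136.63 = 1617.15
Services balance = 974.13 - 1633.51 = -659.38
Trade balance (goods + services) = 1617.15 + (-659.38) = 957.77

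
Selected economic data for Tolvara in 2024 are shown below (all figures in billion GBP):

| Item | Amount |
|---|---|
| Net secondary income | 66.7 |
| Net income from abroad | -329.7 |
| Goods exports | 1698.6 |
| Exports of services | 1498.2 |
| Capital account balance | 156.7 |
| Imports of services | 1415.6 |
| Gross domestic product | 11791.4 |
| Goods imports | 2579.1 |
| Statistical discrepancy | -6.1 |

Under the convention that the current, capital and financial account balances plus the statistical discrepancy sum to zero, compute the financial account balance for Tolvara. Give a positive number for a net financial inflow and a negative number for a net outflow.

910.3

Goods balance = 1698.6 - 2579.1 = -880.5
Services balance = 1498.2 - 1415.6 = 82.6
Trade balance (goods + services) = -880.5 + 82.6 = -797.9
Net primary income = -329.7
Net secondary income = 66.7
Current account = -797.9 + (-329.7) + 66.7 = -1060.9
Financial account = -(-1060.9 + 156.7 + (-6.1)) = 910.3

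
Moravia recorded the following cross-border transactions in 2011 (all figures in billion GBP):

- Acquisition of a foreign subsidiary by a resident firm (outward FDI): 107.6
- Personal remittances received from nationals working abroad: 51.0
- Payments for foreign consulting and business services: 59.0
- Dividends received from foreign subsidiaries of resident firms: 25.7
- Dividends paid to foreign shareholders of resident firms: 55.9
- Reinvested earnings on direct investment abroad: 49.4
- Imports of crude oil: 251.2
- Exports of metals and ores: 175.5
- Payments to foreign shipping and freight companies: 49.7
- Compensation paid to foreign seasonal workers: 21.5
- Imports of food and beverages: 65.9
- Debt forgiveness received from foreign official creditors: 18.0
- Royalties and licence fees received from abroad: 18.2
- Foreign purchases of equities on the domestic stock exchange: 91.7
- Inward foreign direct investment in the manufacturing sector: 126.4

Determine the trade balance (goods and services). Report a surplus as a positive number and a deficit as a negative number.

Goods: 175.5 - 251.2 - 65.9 = -141.6
Services: 18.2 - 59.0 - 49.7 = -90.5
Trade balance = -141.6 + (-90.5) = -232.1
(Excluded from the trade balance — financial account: acquisition of a foreign subsidiary by a resident firm (outward FDI) 107.6, foreign purchases of equities on the domestic stock exchange 91.7, inward foreign direct investment in the manufacturing sector 126.4; secondary income: personal remittances received from nationals working abroad 51.0; primary income: dividends received from foreign subsidiaries of resident firms 25.7, dividends paid to foreign shareholders of resident firms 55.9, reinvested earnings on direct investment abroad 49.4, compensation paid to foreign seasonal workers 21.5; capital account: debt forgiveness received from foreign official creditors 18.0.)

-232.1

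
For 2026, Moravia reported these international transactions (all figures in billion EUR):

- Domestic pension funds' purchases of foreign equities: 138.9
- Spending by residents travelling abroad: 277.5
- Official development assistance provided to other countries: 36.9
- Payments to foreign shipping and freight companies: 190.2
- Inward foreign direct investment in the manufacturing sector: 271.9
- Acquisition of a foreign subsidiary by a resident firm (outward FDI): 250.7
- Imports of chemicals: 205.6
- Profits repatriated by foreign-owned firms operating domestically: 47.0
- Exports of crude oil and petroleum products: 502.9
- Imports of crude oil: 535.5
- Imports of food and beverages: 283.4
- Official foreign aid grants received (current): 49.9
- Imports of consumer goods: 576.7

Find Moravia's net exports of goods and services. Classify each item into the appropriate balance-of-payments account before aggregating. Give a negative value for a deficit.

-1566.0

Goods: 502.9 - 205.6 - 535.5 - 283.4 - 576.7 = -1098.3
Services: -190.2 - 277.5 = -467.7
Trade balance = -1098.3 + (-467.7) = -1566.0
(Excluded from the trade balance — financial account: domestic pension funds' purchases of foreign equities 138.9, inward foreign direct investment in the manufacturing sector 271.9, acquisition of a foreign subsidiary by a resident firm (outward FDI) 250.7; secondary income: official development assistance provided to other countries 36.9, official foreign aid grants received (current) 49.9; primary income: profits repatriated by foreign-owned firms operating domestically 47.0.)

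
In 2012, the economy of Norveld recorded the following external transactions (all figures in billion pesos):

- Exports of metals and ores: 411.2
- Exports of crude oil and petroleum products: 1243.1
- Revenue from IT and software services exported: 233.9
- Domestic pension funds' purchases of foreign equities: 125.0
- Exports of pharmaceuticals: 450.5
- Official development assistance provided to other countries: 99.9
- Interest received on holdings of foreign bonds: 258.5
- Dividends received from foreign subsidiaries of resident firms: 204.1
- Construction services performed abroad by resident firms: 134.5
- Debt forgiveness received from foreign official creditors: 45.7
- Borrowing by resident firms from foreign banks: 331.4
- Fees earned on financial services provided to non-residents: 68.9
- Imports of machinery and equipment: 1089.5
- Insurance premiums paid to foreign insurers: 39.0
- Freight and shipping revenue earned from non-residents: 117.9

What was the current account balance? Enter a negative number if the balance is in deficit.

Goods: -1089.5 + 1243.1 + 411.2 + 450.5 = 1015.3
Services: 117.9 + 134.5 - 39.0 + 233.9 + 68.9 = 516.2
Primary income: 204.1 + 258.5 = 462.6
Secondary income: -99.9
Current account = 1015.3 + 516.2 + 462.6 + (-99.9) = 1894.2
(Excluded from the current account — financial account: domestic pension funds' purchases of foreign equities 125.0, borrowing by resident firms from foreign banks 331.4; capital account: debt forgiveness received from foreign official creditors 45.7.)

1894.2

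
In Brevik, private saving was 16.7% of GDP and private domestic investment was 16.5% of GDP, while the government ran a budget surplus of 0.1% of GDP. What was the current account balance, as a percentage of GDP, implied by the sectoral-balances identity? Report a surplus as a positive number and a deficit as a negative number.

0.3

By the sectoral-balances identity, CA = (S_private - I) + (T - G).
Private balance = 16.7 - 16.5 = 0.2
Government balance (T - G) = 0.1
CA = 0.2 + 0.1 = 0.3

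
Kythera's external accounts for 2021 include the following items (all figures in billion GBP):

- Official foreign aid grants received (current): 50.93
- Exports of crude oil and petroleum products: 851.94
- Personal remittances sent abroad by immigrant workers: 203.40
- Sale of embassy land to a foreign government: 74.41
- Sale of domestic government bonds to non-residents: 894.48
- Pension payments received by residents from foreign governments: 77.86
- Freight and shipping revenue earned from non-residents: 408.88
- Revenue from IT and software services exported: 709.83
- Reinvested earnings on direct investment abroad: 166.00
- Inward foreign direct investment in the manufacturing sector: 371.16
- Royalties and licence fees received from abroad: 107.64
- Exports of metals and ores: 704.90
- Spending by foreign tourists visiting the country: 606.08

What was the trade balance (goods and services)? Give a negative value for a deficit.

Goods: 704.90 + 851.94 = 1556.84
Services: 606.08 + 107.64 + 709.83 + 408.88 = 1832.43
Trade balance = 1556.84 + 1832.43 = 3389.27
(Excluded from the trade balance — secondary income: official foreign aid grants received (current) 50.93, personal remittances sent abroad by immigrant workers 203.40, pension payments received by residents from foreign governments 77.86; capital account: sale of embassy land to a foreign government 74.41; financial account: sale of domestic government bonds to non-residents 894.48, inward foreign direct investment in the manufacturing sector 371.16; primary income: reinvested earnings on direct investment abroad 166.00.)

3389.27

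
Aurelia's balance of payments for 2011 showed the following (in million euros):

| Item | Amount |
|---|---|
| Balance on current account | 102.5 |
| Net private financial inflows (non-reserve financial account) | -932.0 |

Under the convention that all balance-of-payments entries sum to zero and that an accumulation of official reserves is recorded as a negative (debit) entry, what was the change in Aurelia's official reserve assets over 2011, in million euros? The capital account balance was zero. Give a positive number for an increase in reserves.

-829.5

Official reserve transactions balance = -(102.5 + (-932.0)) = 829.5
An accumulation of reserves is recorded as a debit (negative entry), so the change in the stock of reserves is the negative of that balance.
Change in official reserves = -(829.5) = -829.5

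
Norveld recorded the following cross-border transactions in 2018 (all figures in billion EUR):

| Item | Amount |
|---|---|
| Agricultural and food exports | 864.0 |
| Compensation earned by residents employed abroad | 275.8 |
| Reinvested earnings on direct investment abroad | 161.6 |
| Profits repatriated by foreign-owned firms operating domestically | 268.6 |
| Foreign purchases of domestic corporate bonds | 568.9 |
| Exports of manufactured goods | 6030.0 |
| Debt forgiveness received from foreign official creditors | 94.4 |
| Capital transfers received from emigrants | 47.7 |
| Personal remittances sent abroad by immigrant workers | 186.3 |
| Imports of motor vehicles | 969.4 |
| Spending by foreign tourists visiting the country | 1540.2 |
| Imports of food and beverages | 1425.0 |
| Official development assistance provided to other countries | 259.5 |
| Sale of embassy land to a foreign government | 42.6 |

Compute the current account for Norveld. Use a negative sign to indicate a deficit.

5762.8

Goods: -969.4 + 864.0 - 1425.0 + 6030.0 = 4499.6
Services: 1540.2
Primary income: 275.8 + 161.6 - 268.6 = 168.8
Secondary income: -186.3 - 259.5 = -445.8
Current account = 4499.6 + 1540.2 + 168.8 + (-445.8) = 5762.8
(Excluded from the current account — financial account: foreign purchases of domestic corporate bonds 568.9; capital account: debt forgiveness received from foreign official creditors 94.4, capital transfers received from emigrants 47.7, sale of embassy land to a foreign government 42.6.)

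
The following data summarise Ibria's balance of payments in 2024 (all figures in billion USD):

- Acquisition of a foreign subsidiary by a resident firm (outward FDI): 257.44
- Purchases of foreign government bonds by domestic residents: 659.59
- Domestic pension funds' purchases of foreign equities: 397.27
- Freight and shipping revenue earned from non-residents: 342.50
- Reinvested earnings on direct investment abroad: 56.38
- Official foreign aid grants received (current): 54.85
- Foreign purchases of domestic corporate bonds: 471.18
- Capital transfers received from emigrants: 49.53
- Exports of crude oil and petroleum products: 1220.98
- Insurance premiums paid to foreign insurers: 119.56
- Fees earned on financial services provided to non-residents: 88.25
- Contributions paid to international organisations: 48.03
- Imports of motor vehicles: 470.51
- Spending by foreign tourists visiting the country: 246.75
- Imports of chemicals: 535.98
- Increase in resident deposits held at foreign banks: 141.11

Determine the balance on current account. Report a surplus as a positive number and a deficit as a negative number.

Goods: 1220.98 - 535.98 - 470.51 = 214.49
Services: 246.75 + 88.25 + 342.50 - 119.56 = 557.94
Primary income: 56.38
Secondary income: 54.85 - 48.03 = 6.82
Current account = 214.49 + 557.94 + 56.38 + 6.82 = 835.63
(Excluded from the current account — financial account: acquisition of a foreign subsidiary by a resident firm (outward FDI) 257.44, purchases of foreign government bonds by domestic residents 659.59, domestic pension funds' purchases of foreign equities 397.27, foreign purchases of domestic corporate bonds 471.18, increase in resident deposits held at foreign banks 141.11; capital account: capital transfers received from emigrants 49.53.)

835.63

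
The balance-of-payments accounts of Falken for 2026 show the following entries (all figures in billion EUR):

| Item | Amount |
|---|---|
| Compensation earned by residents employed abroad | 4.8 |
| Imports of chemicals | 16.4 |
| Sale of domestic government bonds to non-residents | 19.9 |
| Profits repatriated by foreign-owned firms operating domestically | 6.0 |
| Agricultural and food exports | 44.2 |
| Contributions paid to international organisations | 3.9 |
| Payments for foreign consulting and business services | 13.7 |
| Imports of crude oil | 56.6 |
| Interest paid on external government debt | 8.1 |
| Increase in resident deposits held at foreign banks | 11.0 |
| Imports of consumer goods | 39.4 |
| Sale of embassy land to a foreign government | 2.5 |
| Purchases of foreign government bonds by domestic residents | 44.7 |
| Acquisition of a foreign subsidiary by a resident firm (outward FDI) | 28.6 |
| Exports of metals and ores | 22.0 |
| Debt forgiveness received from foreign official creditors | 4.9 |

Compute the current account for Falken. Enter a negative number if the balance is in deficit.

Goods: 22.0 - 56.6 - 39.4 - 16.4 + 44.2 = -46.2
Services: -13.7
Primary income: -8.1 + 4.8 - 6.0 = -9.3
Secondary income: -3.9
Current account = (-46.2) + (-13.7) + (-9.3) + (-3.9) = -73.1
(Excluded from the current account — financial account: sale of domestic government bonds to non-residents 19.9, increase in resident deposits held at foreign banks 11.0, purchases of foreign government bonds by domestic residents 44.7, acquisition of a foreign subsidiary by a resident firm (outward FDI) 28.6; capital account: sale of embassy land to a foreign government 2.5, debt forgiveness received from foreign official creditors 4.9.)

-73.1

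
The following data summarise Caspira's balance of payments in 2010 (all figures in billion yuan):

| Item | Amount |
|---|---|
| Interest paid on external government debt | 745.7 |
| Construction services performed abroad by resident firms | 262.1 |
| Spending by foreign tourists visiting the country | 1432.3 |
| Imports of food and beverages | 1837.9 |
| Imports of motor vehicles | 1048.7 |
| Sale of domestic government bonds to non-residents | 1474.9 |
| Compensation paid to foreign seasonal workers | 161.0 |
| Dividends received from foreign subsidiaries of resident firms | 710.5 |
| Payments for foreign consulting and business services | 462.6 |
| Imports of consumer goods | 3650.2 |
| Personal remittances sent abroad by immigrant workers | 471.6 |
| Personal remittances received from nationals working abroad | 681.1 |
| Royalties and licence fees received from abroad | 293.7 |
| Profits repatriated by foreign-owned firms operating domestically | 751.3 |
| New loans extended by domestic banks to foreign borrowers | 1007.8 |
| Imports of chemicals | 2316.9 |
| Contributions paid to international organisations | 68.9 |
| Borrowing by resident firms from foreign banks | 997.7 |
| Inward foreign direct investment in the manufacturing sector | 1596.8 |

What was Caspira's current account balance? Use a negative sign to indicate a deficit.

-8135.1

Goods: -1837.9 - 1048.7 - 2316.9 - 3650.2 = -8853.7
Services: 1432.3 - 462.6 + 262.1 + 293.7 = 1525.5
Primary income: -745.7 + 710.5 - 751.3 - 161.0 = -947.5
Secondary income: 681.1 - 68.9 - 471.6 = 140.6
Current account = (-8853.7) + 1525.5 + (-947.5) + 140.6 = -8135.1
(Excluded from the current account — financial account: sale of domestic government bonds to non-residents 1474.9, new loans extended by domestic banks to foreign borrowers 1007.8, borrowing by resident firms from foreign banks 997.7, inward foreign direct investment in the manufacturing sector 1596.8.)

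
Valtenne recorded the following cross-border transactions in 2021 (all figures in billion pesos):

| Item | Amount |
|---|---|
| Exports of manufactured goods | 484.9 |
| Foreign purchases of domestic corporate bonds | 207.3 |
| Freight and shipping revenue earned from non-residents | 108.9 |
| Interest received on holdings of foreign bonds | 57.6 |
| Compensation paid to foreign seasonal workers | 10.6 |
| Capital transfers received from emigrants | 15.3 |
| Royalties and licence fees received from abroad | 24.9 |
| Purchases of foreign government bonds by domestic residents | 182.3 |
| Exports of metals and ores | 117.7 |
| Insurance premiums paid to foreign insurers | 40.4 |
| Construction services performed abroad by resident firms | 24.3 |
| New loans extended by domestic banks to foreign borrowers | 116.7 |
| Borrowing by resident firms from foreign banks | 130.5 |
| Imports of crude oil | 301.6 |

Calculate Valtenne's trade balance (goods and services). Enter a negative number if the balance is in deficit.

418.7

Goods: 117.7 + 484.9 - 301.6 = 301.0
Services: 24.9 + 108.9 + 24.3 - 40.4 = 117.7
Trade balance = 301.0 + 117.7 = 418.7
(Excluded from the trade balance — financial account: foreign purchases of domestic corporate bonds 207.3, purchases of foreign government bonds by domestic residents 182.3, new loans extended by domestic banks to foreign borrowers 116.7, borrowing by resident firms from foreign banks 130.5; primary income: interest received on holdings of foreign bonds 57.6, compensation paid to foreign seasonal workers 10.6; capital account: capital transfers received from emigrants 15.3.)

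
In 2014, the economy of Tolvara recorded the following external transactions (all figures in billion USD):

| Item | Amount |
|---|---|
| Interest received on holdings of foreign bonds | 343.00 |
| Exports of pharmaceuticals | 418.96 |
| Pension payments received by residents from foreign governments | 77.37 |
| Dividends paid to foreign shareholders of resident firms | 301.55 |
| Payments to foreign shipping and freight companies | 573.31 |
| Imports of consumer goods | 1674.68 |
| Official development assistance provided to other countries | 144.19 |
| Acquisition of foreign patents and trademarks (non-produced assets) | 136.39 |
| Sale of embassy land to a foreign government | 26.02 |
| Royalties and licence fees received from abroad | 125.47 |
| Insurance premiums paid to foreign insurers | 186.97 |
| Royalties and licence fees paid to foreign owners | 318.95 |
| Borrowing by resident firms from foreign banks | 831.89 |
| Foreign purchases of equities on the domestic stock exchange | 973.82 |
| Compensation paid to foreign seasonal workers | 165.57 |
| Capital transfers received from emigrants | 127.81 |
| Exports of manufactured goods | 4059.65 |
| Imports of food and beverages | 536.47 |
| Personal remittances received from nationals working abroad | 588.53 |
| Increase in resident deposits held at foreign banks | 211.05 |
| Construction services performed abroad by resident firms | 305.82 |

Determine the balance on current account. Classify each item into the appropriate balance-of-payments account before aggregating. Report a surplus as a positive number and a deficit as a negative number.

Goods: 4059.65 + 418.96 - 1674.68 - 536.47 = 2267.46
Services: 125.47 - 318.95 - 186.97 - 573.31 + 305.82 = -647.94
Primary income: -165.57 + 343.00 - 301.55 = -124.12
Secondary income: 588.53 - 144.19 + 77.37 = 521.71
Current account = 2267.46 + (-647.94) + (-124.12) + 521.71 = 2017.11
(Excluded from the current account — capital account: acquisition of foreign patents and trademarks (non-produced assets) 136.39, sale of embassy land to a foreign government 26.02, capital transfers received from emigrants 127.81; financial account: borrowing by resident firms from foreign banks 831.89, foreign purchases of equities on the domestic stock exchange 973.82, increase in resident deposits held at foreign banks 211.05.)

2017.11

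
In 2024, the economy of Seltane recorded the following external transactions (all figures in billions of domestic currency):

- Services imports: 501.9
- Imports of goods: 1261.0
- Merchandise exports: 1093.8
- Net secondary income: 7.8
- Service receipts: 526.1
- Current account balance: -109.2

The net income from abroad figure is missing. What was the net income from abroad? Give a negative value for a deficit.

Current account = goods balance + services balance + net primary income + net secondary income
Sum of the known components = -135.2
Net income from abroad = CA - (known components) = -109.2 - (-135.2) = 26.0

26.0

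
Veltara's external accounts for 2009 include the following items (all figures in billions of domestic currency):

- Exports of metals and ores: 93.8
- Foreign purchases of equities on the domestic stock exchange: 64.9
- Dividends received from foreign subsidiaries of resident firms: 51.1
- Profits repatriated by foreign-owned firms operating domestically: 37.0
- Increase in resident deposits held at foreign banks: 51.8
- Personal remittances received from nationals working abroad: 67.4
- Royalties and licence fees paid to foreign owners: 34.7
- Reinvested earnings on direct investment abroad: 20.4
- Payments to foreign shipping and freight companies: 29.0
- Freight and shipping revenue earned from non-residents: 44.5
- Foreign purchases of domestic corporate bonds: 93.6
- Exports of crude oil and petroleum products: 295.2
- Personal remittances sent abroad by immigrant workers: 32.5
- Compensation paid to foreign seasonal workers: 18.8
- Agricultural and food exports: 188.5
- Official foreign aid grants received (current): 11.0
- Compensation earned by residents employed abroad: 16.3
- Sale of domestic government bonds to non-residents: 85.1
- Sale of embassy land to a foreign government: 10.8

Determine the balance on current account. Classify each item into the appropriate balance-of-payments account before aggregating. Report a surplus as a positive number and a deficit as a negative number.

636.2

Goods: 295.2 + 93.8 + 188.5 = 577.5
Services: 44.5 - 29.0 - 34.7 = -19.2
Primary income: 16.3 + 20.4 - 18.8 - 37.0 + 51.1 = 32.0
Secondary income: 67.4 - 32.5 + 11.0 = 45.9
Current account = 577.5 + (-19.2) + 32.0 + 45.9 = 636.2
(Excluded from the current account — financial account: foreign purchases of equities on the domestic stock exchange 64.9, increase in resident deposits held at foreign banks 51.8, foreign purchases of domestic corporate bonds 93.6, sale of domestic government bonds to non-residents 85.1; capital account: sale of embassy land to a foreign government 10.8.)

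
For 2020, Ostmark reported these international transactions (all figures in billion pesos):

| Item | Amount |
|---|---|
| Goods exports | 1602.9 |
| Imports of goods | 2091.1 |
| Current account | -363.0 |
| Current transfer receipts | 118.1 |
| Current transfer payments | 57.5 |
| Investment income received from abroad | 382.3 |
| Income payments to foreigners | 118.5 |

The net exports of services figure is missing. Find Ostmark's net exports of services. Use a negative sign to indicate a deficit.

-199.2

Current account = goods balance + services balance + net primary income + net secondary income
Sum of the known components = -163.8
Net exports of services = CA - (known components) = -363.0 - (-163.8) = -199.2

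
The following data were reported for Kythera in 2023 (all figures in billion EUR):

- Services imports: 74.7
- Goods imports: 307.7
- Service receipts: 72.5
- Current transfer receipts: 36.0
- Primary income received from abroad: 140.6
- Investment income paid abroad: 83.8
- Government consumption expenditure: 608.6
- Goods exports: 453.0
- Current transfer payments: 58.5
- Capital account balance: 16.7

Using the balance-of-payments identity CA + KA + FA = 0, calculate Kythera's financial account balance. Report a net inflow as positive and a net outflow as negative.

Goods balance = 453.0 - 307.7 = 145.3
Services balance = 72.5 - 74.7 = -2.2
Trade balance (goods + services) = 145.3 + (-2.2) = 143.1
Net primary income = 140.6 - 83.8 = 56.8
Net secondary income = 36.0 - 58.5 = -22.5
Current account = 143.1 + 56.8 + (-22.5) = 177.4
Financial account = -(177.4 + 16.7) = -194.1

-194.1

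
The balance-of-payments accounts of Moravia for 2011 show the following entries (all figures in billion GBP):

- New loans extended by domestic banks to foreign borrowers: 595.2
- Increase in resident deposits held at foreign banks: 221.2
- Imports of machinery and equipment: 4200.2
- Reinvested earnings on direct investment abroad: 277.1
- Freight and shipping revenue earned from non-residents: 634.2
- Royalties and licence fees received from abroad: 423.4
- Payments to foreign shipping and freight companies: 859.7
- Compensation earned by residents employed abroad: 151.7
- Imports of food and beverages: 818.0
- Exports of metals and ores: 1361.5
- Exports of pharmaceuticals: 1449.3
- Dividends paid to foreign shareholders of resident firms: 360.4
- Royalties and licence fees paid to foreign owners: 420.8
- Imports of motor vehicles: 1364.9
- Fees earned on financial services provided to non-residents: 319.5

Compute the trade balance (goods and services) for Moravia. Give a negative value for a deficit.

Goods: 1449.3 + 1361.5 - 1364.9 - 818.0 - 4200.2 = -3572.3
Services: -420.8 + 634.2 + 319.5 + 423.4 - 859.7 = 96.6
Trade balance = -3572.3 + 96.6 = -3475.7
(Excluded from the trade balance — financial account: new loans extended by domestic banks to foreign borrowers 595.2, increase in resident deposits held at foreign banks 221.2; primary income: reinvested earnings on direct investment abroad 277.1, compensation earned by residents employed abroad 151.7, dividends paid to foreign shareholders of resident firms 360.4.)

-3475.7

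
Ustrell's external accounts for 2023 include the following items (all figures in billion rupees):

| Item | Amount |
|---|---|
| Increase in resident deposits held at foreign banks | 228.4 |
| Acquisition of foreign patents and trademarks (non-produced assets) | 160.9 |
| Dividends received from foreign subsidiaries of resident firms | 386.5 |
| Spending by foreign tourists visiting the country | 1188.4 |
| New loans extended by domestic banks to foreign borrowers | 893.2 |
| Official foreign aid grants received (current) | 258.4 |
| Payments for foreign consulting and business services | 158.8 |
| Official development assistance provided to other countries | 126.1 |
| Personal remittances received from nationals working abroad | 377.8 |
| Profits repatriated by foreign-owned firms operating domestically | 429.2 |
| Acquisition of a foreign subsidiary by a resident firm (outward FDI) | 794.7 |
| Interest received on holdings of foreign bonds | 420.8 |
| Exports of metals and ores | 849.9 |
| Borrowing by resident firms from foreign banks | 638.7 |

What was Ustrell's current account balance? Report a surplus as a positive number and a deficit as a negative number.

2767.7

Goods: 849.9
Services: -158.8 + 1188.4 = 1029.6
Primary income: -429.2 + 420.8 + 386.5 = 378.1
Secondary income: 258.4 + 377.8 - 126.1 = 510.1
Current account = 849.9 + 1029.6 + 378.1 + 510.1 = 2767.7
(Excluded from the current account — financial account: increase in resident deposits held at foreign banks 228.4, new loans extended by domestic banks to foreign borrowers 893.2, acquisition of a foreign subsidiary by a resident firm (outward FDI) 794.7, borrowing by resident firms from foreign banks 638.7; capital account: acquisition of foreign patents and trademarks (non-produced assets) 160.9.)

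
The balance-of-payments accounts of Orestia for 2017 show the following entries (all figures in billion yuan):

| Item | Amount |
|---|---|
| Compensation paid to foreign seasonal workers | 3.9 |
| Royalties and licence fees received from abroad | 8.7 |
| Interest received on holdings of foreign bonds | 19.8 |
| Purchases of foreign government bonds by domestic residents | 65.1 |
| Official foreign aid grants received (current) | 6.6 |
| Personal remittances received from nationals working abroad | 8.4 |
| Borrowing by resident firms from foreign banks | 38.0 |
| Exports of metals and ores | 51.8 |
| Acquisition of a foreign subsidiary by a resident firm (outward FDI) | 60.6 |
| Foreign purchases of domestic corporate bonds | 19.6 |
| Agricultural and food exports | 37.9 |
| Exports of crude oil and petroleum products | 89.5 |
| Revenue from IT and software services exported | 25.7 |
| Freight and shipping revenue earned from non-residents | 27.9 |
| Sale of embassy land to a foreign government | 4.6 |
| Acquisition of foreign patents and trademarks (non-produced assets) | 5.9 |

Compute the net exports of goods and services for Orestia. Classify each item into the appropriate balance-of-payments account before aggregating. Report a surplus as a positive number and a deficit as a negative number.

Goods: 89.5 + 51.8 + 37.9 = 179.2
Services: 8.7 + 27.9 + 25.7 = 62.3
Trade balance = 179.2 + 62.3 = 241.5
(Excluded from the trade balance — primary income: compensation paid to foreign seasonal workers 3.9, interest received on holdings of foreign bonds 19.8; financial account: purchases of foreign government bonds by domestic residents 65.1, borrowing by resident firms from foreign banks 38.0, acquisition of a foreign subsidiary by a resident firm (outward FDI) 60.6, foreign purchases of domestic corporate bonds 19.6; secondary income: official foreign aid grants received (current) 6.6, personal remittances received from nationals working abroad 8.4; capital account: sale of embassy land to a foreign government 4.6, acquisition of foreign patents and trademarks (non-produced assets) 5.9.)

241.5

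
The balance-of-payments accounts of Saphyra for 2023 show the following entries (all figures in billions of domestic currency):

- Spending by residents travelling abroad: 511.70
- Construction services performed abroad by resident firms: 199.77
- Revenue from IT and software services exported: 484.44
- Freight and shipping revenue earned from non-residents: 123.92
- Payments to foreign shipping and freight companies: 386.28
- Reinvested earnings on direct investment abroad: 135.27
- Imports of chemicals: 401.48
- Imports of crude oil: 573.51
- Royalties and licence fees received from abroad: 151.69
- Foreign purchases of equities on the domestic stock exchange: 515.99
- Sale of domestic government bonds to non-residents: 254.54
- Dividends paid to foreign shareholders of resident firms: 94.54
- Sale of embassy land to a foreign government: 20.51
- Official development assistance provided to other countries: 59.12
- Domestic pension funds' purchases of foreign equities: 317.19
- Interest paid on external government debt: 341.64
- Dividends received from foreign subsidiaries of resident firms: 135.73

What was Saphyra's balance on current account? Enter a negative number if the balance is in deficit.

Goods: -573.51 - 401.48 = -974.99
Services: 123.92 - 511.70 + 199.77 + 484.44 + 151.69 - 386.28 = 61.84
Primary income: -94.54 + 135.73 + 135.27 - 341.64 = -165.18
Secondary income: -59.12
Current account = (-974.99) + 61.84 + (-165.18) + (-59.12) = -1137.45
(Excluded from the current account — financial account: foreign purchases of equities on the domestic stock exchange 515.99, sale of domestic government bonds to non-residents 254.54, domestic pension funds' purchases of foreign equities 317.19; capital account: sale of embassy land to a foreign government 20.51.)

-1137.45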